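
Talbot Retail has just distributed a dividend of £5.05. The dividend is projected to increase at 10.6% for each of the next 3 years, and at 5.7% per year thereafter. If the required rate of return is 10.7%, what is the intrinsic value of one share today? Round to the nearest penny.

£121.59

Two-stage DDM. Project D₁…D_3 at 0.106, terminal growth 0.057, discount at r = 0.107.
D_1 = 5.5853
D_2 = 6.1773
D_3 = 6.8321
Terminal value at t=3: TV = D_4/(r−g) = 7.2216/(0.107−0.057) = 144.4314
P₀ = 5.5853/(1+0.107)^1 + 6.1773/(1+0.107)^2 + 6.8321/(1+0.107)^3 + 144.4314/(1+0.107)^3 = 121.5906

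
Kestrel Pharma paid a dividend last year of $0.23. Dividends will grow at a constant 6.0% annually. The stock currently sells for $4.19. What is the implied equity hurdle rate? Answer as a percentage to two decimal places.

Rearranging the constant-growth DDM: r = D₁/P₀ + g.
D₁ = 0.23 × (1 + 0.06) = 0.2438.
r = 0.2438 / 4.19 + 0.06 = 0.05819 + 0.06 = 0.11819

11.82%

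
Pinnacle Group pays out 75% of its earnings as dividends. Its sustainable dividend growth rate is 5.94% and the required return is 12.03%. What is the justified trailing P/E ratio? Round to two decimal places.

Justified trailing P/E = b(1+g)/(r−g) = 0.75×(1+0.0594)/(0.1203−0.0594) = 13.0468

13.05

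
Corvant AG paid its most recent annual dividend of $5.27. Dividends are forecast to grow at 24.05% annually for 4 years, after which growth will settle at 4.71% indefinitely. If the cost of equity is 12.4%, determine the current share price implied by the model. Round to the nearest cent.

$133.60

Two-stage DDM. Project D₁…D_4 at 0.2405, terminal growth 0.0471, discount at r = 0.124.
D_1 = 6.5374
D_2 = 8.1097
D_3 = 10.0601
D_4 = 12.4795
Terminal value at t=4: TV = D_5/(r−g) = 13.0673/(0.124−0.0471) = 169.9259
P₀ = 6.5374/(1+0.124)^1 + 8.1097/(1+0.124)^2 + 10.0601/(1+0.124)^3 + 12.4795/(1+0.124)^4 + 169.9259/(1+0.124)^4 = 133.6002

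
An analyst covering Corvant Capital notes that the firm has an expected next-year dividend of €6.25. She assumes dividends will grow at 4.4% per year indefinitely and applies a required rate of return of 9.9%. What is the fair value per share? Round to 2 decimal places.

Gordon growth model: P₀ = D₁/(r − g), with D₁ = 6.25 given directly.
P₀ = 6.2500 / (0.099 − 0.044) = 6.2500 / 0.055 = 113.6364

€113.64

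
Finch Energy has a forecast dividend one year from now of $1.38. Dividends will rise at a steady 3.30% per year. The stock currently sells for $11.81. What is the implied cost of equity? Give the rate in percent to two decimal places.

14.99%

Rearranging the constant-growth DDM: r = D₁/P₀ + g.
r = 1.3800 / 11.81 + 0.033 = 0.11685 + 0.033 = 0.14985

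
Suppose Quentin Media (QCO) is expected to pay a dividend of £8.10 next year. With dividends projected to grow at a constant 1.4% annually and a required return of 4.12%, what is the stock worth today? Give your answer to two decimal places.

£297.79

Gordon growth model: P₀ = D₁/(r − g), with D₁ = 8.10 given directly.
P₀ = 8.1000 / (0.0412 − 0.014) = 8.1000 / 0.0272 = 297.7941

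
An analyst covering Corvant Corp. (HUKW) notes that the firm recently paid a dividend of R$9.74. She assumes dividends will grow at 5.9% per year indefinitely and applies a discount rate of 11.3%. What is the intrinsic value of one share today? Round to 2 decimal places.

R$191.01

Gordon growth model: P₀ = D₁/(r − g). D₁ = 9.74 × (1 + 0.059) = 10.3147.
P₀ = 10.3147 / (0.113 − 0.059) = 10.3147 / 0.054 = 191.0122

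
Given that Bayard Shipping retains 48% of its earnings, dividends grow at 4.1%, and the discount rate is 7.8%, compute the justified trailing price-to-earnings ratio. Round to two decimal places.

Payout ratio b = 1 − 0.48 = 0.52.
Justified trailing P/E = b(1+g)/(r−g) = 0.52×(1+0.041)/(0.078−0.041) = 14.6303

14.63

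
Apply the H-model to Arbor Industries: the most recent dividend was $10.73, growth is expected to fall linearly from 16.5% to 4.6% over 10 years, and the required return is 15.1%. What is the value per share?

$167.69

H-model: P₀ = D₀[(1+g_L) + H(g_S−g_L)]/(r−g_L), with H = 10/2 = 5.
P₀ = 10.73 × [(1+0.046) + 5×(0.165−0.046)] / (0.151−0.046)
   = 10.73 × 1.6410 / 0.105 = 167.6946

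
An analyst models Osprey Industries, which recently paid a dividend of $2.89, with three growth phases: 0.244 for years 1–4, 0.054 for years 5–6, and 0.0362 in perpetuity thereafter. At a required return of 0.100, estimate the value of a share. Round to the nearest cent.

Three-stage DDM. Project D₁…D_6; terminal Gordon value at t=6 with g = 0.0362; discount at r = 0.1.
D_1 = 3.5952
D_2 = 4.4724
D_3 = 5.5636
D_4 = 6.9212
D_5 = 7.2949
D_6 = 7.6888
TV_6 = 7.9672/(0.1−0.0362) = 124.8773
P₀ = Σ Dₜ/(1+r)ᵗ + TV_6/(1+r)^6 = 95.2315

$95.23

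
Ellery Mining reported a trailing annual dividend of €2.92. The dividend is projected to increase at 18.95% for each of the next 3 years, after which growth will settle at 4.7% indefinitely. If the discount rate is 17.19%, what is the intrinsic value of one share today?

€34.62

Two-stage DDM. Project D₁…D_3 at 0.1895, terminal growth 0.047, discount at r = 0.1719.
D_1 = 3.4733
D_2 = 4.1315
D_3 = 4.9145
Terminal value at t=3: TV = D_4/(r−g) = 5.1454/(0.1719−0.047) = 41.1965
P₀ = 3.4733/(1+0.1719)^1 + 4.1315/(1+0.1719)^2 + 4.9145/(1+0.1719)^3 + 41.1965/(1+0.1719)^3 = 34.6227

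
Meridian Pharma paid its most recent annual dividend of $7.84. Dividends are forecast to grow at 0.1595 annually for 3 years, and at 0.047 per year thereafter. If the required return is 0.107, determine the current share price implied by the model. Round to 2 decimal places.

Two-stage DDM. Project D₁…D_3 at 0.1595, terminal growth 0.047, discount at r = 0.107.
D_1 = 9.0905
D_2 = 10.5404
D_3 = 12.2216
Terminal value at t=3: TV = D_4/(r−g) = 12.7960/(0.107−0.047) = 213.2670
P₀ = 9.0905/(1+0.107)^1 + 10.5404/(1+0.107)^2 + 12.2216/(1+0.107)^3 + 213.2670/(1+0.107)^3 = 183.0325

$183.03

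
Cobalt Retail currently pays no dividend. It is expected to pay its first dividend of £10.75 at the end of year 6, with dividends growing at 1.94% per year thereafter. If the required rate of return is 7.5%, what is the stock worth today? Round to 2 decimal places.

Deferred-dividend DDM. At t=5 the remaining stream is a growing perpetuity with first payment D_6 = 10.75.
V_5 = D_6/(r−g) = 10.75/(0.075−0.0194) = 193.3453
P₀ = V_5/(1+r)^5 = 193.3453/(1+0.075)^5 = 134.6764

£134.68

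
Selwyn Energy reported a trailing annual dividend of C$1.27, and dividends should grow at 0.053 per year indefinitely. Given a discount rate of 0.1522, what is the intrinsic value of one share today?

C$13.48

Gordon growth model: P₀ = D₁/(r − g). D₁ = 1.27 × (1 + 0.053) = 1.3373.
P₀ = 1.3373 / (0.1522 − 0.053) = 1.3373 / 0.0992 = 13.4809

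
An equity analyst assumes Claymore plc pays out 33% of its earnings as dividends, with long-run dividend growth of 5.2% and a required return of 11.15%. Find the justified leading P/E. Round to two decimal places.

Justified leading P/E = b/(r−g) = 0.33/(0.1115−0.052) = 5.5462

5.55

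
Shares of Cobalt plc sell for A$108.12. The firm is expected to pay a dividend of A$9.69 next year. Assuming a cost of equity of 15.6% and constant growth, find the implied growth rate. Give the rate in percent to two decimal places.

6.64%

From P₀ = D₁/(r − g), the implied growth is g = r − D₁/P₀.
g = 0.156 − 9.69/108.12 = 0.156 − 0.08962 = 0.06638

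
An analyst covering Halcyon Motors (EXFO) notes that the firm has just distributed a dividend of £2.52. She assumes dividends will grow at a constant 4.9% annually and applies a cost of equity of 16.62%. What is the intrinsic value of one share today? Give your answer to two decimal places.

£22.56

Gordon growth model: P₀ = D₁/(r − g). D₁ = 2.52 × (1 + 0.049) = 2.6435.
P₀ = 2.6435 / (0.1662 − 0.049) = 2.6435 / 0.1172 = 22.5553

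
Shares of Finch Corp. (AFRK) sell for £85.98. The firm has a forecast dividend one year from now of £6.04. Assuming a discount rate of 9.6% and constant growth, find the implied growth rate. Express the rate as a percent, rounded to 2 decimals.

From P₀ = D₁/(r − g), the implied growth is g = r − D₁/P₀.
g = 0.096 − 6.04/85.98 = 0.096 − 0.07025 = 0.02575

2.58%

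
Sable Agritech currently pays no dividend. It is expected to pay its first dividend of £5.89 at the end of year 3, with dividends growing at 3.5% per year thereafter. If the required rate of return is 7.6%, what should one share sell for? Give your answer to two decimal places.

£124.08

Deferred-dividend DDM. At t=2 the remaining stream is a growing perpetuity with first payment D_3 = 5.89.
V_2 = D_3/(r−g) = 5.89/(0.076−0.035) = 143.6585
P₀ = V_2/(1+r)^2 = 143.6585/(1+0.076)^2 = 124.0815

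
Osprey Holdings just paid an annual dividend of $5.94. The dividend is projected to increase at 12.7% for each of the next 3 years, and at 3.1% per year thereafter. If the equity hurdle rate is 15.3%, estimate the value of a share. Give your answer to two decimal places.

$63.91

Two-stage DDM. Project D₁…D_3 at 0.127, terminal growth 0.031, discount at r = 0.153.
D_1 = 6.6944
D_2 = 7.5446
D_3 = 8.5027
Terminal value at t=3: TV = D_4/(r−g) = 8.7663/(0.153−0.031) = 71.8550
P₀ = 6.6944/(1+0.153)^1 + 7.5446/(1+0.153)^2 + 8.5027/(1+0.153)^3 + 71.8550/(1+0.153)^3 = 63.9063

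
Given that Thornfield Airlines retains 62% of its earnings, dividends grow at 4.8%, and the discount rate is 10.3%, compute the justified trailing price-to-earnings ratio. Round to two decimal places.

Payout ratio b = 1 − 0.62 = 0.38.
Justified trailing P/E = b(1+g)/(r−g) = 0.38×(1+0.048)/(0.103−0.048) = 7.2407

7.24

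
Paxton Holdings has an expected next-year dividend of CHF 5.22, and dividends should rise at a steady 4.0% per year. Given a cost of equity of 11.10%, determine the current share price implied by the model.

Gordon growth model: P₀ = D₁/(r − g), with D₁ = 5.22 given directly.
P₀ = 5.2200 / (0.111 − 0.04) = 5.2200 / 0.071 = 73.5211

CHF 73.52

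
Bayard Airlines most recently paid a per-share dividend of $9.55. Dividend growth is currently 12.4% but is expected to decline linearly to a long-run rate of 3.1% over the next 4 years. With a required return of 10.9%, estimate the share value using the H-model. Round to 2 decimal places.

H-model: P₀ = D₀[(1+g_L) + H(g_S−g_L)]/(r−g_L), with H = 4/2 = 2.
P₀ = 9.55 × [(1+0.031) + 2×(0.124−0.031)] / (0.109−0.031)
   = 9.55 × 1.2170 / 0.078 = 149.0045

$149.00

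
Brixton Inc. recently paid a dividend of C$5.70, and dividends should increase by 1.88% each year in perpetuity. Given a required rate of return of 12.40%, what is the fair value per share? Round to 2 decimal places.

C$55.20

Gordon growth model: P₀ = D₁/(r − g). D₁ = 5.70 × (1 + 0.0188) = 5.8072.
P₀ = 5.8072 / (0.124 − 0.0188) = 5.8072 / 0.1052 = 55.2011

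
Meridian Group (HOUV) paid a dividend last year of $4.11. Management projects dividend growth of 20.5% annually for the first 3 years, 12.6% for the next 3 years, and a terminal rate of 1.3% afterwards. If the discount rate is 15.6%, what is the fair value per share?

Three-stage DDM. Project D₁…D_6; terminal Gordon value at t=6 with g = 0.013; discount at r = 0.156.
D_1 = 4.9526
D_2 = 5.9678
D_3 = 7.1912
D_4 = 8.0973
D_5 = 9.1176
D_6 = 10.2664
TV_6 = 10.3999/(0.156−0.013) = 72.7263
P₀ = Σ Dₜ/(1+r)ᵗ + TV_6/(1+r)^6 = 57.1331

$57.13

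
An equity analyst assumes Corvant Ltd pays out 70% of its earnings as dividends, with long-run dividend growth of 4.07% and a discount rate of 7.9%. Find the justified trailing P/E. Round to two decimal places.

Justified trailing P/E = b(1+g)/(r−g) = 0.70×(1+0.0407)/(0.079−0.0407) = 19.0206

19.02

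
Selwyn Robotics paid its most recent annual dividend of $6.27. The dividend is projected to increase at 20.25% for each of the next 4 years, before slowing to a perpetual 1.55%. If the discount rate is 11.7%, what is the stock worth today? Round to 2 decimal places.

Two-stage DDM. Project D₁…D_4 at 0.2025, terminal growth 0.0155, discount at r = 0.117.
D_1 = 7.5397
D_2 = 9.0665
D_3 = 10.9024
D_4 = 13.1102
Terminal value at t=4: TV = D_5/(r−g) = 13.3134/(0.117−0.0155) = 131.1661
P₀ = 7.5397/(1+0.117)^1 + 9.0665/(1+0.117)^2 + 10.9024/(1+0.117)^3 + 13.1102/(1+0.117)^4 + 131.1661/(1+0.117)^4 = 114.5186

$114.52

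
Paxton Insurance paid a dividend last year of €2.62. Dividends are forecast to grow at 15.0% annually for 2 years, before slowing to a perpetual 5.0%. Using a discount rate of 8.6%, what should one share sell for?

€91.40

Two-stage DDM. Project D₁…D_2 at 0.15, terminal growth 0.05, discount at r = 0.086.
D_1 = 3.0130
D_2 = 3.4649
Terminal value at t=2: TV = D_3/(r−g) = 3.6382/(0.086−0.05) = 101.0610
P₀ = 3.0130/(1+0.086)^1 + 3.4649/(1+0.086)^2 + 101.0610/(1+0.086)^2 = 91.4011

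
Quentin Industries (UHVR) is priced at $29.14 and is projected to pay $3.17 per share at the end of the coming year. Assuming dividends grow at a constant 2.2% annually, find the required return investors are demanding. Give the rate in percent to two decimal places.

Rearranging the constant-growth DDM: r = D₁/P₀ + g.
r = 3.1700 / 29.14 + 0.022 = 0.10879 + 0.022 = 0.13079

13.08%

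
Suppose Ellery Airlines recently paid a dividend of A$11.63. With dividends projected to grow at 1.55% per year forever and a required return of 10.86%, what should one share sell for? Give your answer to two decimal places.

A$126.86

Gordon growth model: P₀ = D₁/(r − g). D₁ = 11.63 × (1 + 0.0155) = 11.8103.
P₀ = 11.8103 / (0.1086 − 0.0155) = 11.8103 / 0.0931 = 126.8557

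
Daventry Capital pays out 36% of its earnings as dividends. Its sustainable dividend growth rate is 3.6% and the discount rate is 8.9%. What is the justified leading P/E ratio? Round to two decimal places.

6.79

Justified leading P/E = b/(r−g) = 0.36/(0.089−0.036) = 6.7925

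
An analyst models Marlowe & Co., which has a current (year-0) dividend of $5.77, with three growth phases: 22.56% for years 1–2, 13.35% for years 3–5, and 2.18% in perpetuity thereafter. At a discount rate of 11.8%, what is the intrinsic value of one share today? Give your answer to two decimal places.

Three-stage DDM. Project D₁…D_5; terminal Gordon value at t=5 with g = 0.0218; discount at r = 0.118.
D_1 = 7.0717
D_2 = 8.6671
D_3 = 9.8241
D_4 = 11.1357
D_5 = 12.6223
TV_5 = 12.8974/(0.118−0.0218) = 134.0691
P₀ = Σ Dₜ/(1+r)ᵗ + TV_5/(1+r)^5 = 111.4012

$111.40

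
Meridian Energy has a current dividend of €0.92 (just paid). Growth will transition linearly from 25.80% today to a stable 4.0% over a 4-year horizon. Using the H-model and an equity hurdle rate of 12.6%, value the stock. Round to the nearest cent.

H-model: P₀ = D₀[(1+g_L) + H(g_S−g_L)]/(r−g_L), with H = 4/2 = 2.
P₀ = 0.92 × [(1+0.04) + 2×(0.258−0.04)] / (0.126−0.04)
   = 0.92 × 1.4760 / 0.086 = 15.7898

€15.79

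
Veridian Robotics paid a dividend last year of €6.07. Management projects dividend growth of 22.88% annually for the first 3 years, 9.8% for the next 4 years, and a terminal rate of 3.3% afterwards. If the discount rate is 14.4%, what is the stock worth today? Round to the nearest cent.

€107.64

Three-stage DDM. Project D₁…D_7; terminal Gordon value at t=7 with g = 0.033; discount at r = 0.144.
D_1 = 7.4588
D_2 = 9.1654
D_3 = 11.2624
D_4 = 12.3662
D_5 = 13.5780
D_6 = 14.9087
D_7 = 16.3697
TV_7 = 16.9099/(0.144−0.033) = 152.3418
P₀ = Σ Dₜ/(1+r)ᵗ + TV_7/(1+r)^7 = 107.6364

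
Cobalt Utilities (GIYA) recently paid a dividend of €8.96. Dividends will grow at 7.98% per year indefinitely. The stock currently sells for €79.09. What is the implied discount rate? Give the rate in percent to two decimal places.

20.21%

Rearranging the constant-growth DDM: r = D₁/P₀ + g.
D₁ = 8.96 × (1 + 0.0798) = 9.6750.
r = 9.6750 / 79.09 + 0.0798 = 0.12233 + 0.0798 = 0.20213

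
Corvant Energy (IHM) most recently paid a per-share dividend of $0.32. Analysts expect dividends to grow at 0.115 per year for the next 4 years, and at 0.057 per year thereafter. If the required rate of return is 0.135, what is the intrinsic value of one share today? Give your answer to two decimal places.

Two-stage DDM. Project D₁…D_4 at 0.115, terminal growth 0.057, discount at r = 0.135.
D_1 = 0.3568
D_2 = 0.3978
D_3 = 0.4436
D_4 = 0.4946
Terminal value at t=4: TV = D_5/(r−g) = 0.5228/(0.135−0.057) = 6.7024
P₀ = 0.3568/(1+0.135)^1 + 0.3978/(1+0.135)^2 + 0.4436/(1+0.135)^3 + 0.4946/(1+0.135)^4 + 6.7024/(1+0.135)^4 = 5.2633

$5.26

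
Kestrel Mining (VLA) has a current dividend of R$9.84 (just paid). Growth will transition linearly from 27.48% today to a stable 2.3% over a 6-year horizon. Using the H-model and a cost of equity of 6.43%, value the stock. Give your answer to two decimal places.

R$423.72

H-model: P₀ = D₀[(1+g_L) + H(g_S−g_L)]/(r−g_L), with H = 6/2 = 3.
P₀ = 9.84 × [(1+0.023) + 3×(0.2748−0.023)] / (0.0643−0.023)
   = 9.84 × 1.7784 / 0.0413 = 423.7156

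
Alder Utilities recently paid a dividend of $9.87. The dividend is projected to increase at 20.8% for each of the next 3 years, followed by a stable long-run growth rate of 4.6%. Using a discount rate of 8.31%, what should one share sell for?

Two-stage DDM. Project D₁…D_3 at 0.208, terminal growth 0.046, discount at r = 0.0831.
D_1 = 11.9230
D_2 = 14.4029
D_3 = 17.3987
Terminal value at t=3: TV = D_4/(r−g) = 18.1991/(0.0831−0.046) = 490.5415
P₀ = 11.9230/(1+0.0831)^1 + 14.4029/(1+0.0831)^2 + 17.3987/(1+0.0831)^3 + 490.5415/(1+0.0831)^3 = 423.0528

$423.05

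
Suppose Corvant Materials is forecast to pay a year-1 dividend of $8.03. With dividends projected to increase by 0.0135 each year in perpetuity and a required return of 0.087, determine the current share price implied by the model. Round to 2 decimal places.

Gordon growth model: P₀ = D₁/(r − g), with D₁ = 8.03 given directly.
P₀ = 8.0300 / (0.087 − 0.0135) = 8.0300 / 0.0735 = 109.2517

$109.25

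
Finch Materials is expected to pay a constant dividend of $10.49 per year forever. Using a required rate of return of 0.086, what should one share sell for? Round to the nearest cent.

Zero-growth DDM (perpetuity): P₀ = D/r = 10.49 / 0.086 = 121.9767

$121.98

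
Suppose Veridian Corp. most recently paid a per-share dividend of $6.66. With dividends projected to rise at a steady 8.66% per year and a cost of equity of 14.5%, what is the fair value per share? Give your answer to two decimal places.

Gordon growth model: P₀ = D₁/(r − g). D₁ = 6.66 × (1 + 0.0866) = 7.2368.
P₀ = 7.2368 / (0.145 − 0.0866) = 7.2368 / 0.0584 = 123.9171

$123.92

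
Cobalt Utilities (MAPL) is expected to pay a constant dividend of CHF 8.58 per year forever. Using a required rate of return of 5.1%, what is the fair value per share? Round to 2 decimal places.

Zero-growth DDM (perpetuity): P₀ = D/r = 8.58 / 0.051 = 168.2353

CHF 168.24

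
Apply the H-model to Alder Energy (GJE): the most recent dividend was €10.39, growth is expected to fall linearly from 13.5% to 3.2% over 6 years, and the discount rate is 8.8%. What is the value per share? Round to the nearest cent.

€248.80

H-model: P₀ = D₀[(1+g_L) + H(g_S−g_L)]/(r−g_L), with H = 6/2 = 3.
P₀ = 10.39 × [(1+0.032) + 3×(0.135−0.032)] / (0.088−0.032)
   = 10.39 × 1.3410 / 0.056 = 248.8034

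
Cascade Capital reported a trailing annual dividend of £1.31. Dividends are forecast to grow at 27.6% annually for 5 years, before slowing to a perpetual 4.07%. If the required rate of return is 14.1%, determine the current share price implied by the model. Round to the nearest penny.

£33.05

Two-stage DDM. Project D₁…D_5 at 0.276, terminal growth 0.0407, discount at r = 0.141.
D_1 = 1.6716
D_2 = 2.1329
D_3 = 2.7216
D_4 = 3.4728
D_5 = 4.4312
Terminal value at t=5: TV = D_6/(r−g) = 4.6116/(0.141−0.0407) = 45.9779
P₀ = 1.6716/(1+0.141)^1 + 2.1329/(1+0.141)^2 + 2.7216/(1+0.141)^3 + 3.4728/(1+0.141)^4 + 4.4312/(1+0.141)^5 + 45.9779/(1+0.141)^5 = 33.0509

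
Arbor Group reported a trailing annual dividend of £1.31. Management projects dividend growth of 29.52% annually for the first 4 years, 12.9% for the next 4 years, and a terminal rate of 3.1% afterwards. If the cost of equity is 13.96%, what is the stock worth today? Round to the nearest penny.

£35.82

Three-stage DDM. Project D₁…D_8; terminal Gordon value at t=8 with g = 0.031; discount at r = 0.1396.
D_1 = 1.6967
D_2 = 2.1976
D_3 = 2.8463
D_4 = 3.6865
D_5 = 4.1621
D_6 = 4.6990
D_7 = 5.3052
D_8 = 5.9896
TV_8 = 6.1752/(0.1396−0.031) = 56.8621
P₀ = Σ Dₜ/(1+r)ᵗ + TV_8/(1+r)^8 = 35.8213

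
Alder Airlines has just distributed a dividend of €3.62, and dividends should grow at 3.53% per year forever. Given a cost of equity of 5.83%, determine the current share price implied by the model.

Gordon growth model: P₀ = D₁/(r − g). D₁ = 3.62 × (1 + 0.0353) = 3.7478.
P₀ = 3.7478 / (0.0583 − 0.0353) = 3.7478 / 0.023 = 162.9472

€162.95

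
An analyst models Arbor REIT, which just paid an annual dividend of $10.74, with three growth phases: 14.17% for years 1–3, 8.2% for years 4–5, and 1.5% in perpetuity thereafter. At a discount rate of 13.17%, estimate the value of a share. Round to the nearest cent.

$141.09

Three-stage DDM. Project D₁…D_5; terminal Gordon value at t=5 with g = 0.015; discount at r = 0.1317.
D_1 = 12.2619
D_2 = 13.9994
D_3 = 15.9831
D_4 = 17.2937
D_5 = 18.7118
TV_5 = 18.9924/(0.1317−0.015) = 162.7459
P₀ = Σ Dₜ/(1+r)ᵗ + TV_5/(1+r)^5 = 141.0862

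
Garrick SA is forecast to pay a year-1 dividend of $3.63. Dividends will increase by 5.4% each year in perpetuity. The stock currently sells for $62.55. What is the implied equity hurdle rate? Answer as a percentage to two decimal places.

Rearranging the constant-growth DDM: r = D₁/P₀ + g.
r = 3.6300 / 62.55 + 0.054 = 0.05803 + 0.054 = 0.11203

11.20%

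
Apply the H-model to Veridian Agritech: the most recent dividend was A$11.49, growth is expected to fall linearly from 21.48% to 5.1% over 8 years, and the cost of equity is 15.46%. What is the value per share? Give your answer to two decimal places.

H-model: P₀ = D₀[(1+g_L) + H(g_S−g_L)]/(r−g_L), with H = 8/2 = 4.
P₀ = 11.49 × [(1+0.051) + 4×(0.2148−0.051)] / (0.1546−0.051)
   = 11.49 × 1.7062 / 0.1036 = 189.2301

A$189.23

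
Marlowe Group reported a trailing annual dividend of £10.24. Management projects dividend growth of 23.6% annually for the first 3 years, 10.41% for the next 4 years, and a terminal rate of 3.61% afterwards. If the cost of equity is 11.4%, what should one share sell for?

£272.16

Three-stage DDM. Project D₁…D_7; terminal Gordon value at t=7 with g = 0.0361; discount at r = 0.114.
D_1 = 12.6566
D_2 = 15.6436
D_3 = 19.3355
D_4 = 21.3483
D_5 = 23.5707
D_6 = 26.0244
D_7 = 28.7335
TV_7 = 29.7708/(0.114−0.0361) = 382.1670
P₀ = Σ Dₜ/(1+r)ᵗ + TV_7/(1+r)^7 = 272.1631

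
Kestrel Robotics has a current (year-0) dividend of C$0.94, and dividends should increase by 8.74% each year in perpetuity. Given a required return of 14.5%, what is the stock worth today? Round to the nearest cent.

C$17.75

Gordon growth model: P₀ = D₁/(r − g). D₁ = 0.94 × (1 + 0.0874) = 1.0222.
P₀ = 1.0222 / (0.145 − 0.0874) = 1.0222 / 0.0576 = 17.7458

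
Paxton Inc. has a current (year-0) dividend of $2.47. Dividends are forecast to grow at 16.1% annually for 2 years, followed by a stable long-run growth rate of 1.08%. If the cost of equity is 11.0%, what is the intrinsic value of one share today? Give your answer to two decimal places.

$32.82

Two-stage DDM. Project D₁…D_2 at 0.161, terminal growth 0.0108, discount at r = 0.11.
D_1 = 2.8677
D_2 = 3.3294
Terminal value at t=2: TV = D_3/(r−g) = 3.3653/(0.11−0.0108) = 33.9246
P₀ = 2.8677/(1+0.11)^1 + 3.3294/(1+0.11)^2 + 33.9246/(1+0.11)^2 = 32.8197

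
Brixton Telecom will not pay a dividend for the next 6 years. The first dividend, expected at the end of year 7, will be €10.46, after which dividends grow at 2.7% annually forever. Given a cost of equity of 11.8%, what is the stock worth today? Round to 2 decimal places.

Deferred-dividend DDM. At t=6 the remaining stream is a growing perpetuity with first payment D_7 = 10.46.
V_6 = D_7/(r−g) = 10.46/(0.118−0.027) = 114.9451
P₀ = V_6/(1+r)^6 = 114.9451/(1+0.118)^6 = 58.8626

€58.86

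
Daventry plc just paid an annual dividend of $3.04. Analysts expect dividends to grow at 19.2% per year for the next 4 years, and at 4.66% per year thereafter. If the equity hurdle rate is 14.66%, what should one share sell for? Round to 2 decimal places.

$50.58

Two-stage DDM. Project D₁…D_4 at 0.192, terminal growth 0.0466, discount at r = 0.1466.
D_1 = 3.6237
D_2 = 4.3194
D_3 = 5.1488
D_4 = 6.1373
Terminal value at t=4: TV = D_5/(r−g) = 6.4233/(0.1466−0.0466) = 64.2332
P₀ = 3.6237/(1+0.1466)^1 + 4.3194/(1+0.1466)^2 + 5.1488/(1+0.1466)^3 + 6.1373/(1+0.1466)^4 + 64.2332/(1+0.1466)^4 = 50.5754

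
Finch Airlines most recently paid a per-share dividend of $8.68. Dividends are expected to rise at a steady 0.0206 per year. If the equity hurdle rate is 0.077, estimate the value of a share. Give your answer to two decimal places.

$157.07

Gordon growth model: P₀ = D₁/(r − g). D₁ = 8.68 × (1 + 0.0206) = 8.8588.
P₀ = 8.8588 / (0.077 − 0.0206) = 8.8588 / 0.0564 = 157.0711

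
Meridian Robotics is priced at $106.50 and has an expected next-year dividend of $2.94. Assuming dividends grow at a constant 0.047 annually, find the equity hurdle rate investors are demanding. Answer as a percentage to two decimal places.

Rearranging the constant-growth DDM: r = D₁/P₀ + g.
r = 2.9400 / 106.50 + 0.047 = 0.02761 + 0.047 = 0.07461

7.46%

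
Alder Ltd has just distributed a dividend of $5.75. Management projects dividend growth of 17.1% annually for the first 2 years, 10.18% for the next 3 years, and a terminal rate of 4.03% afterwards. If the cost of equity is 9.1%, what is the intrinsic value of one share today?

$173.06

Three-stage DDM. Project D₁…D_5; terminal Gordon value at t=5 with g = 0.0403; discount at r = 0.091.
D_1 = 6.7332
D_2 = 7.8846
D_3 = 8.6873
D_4 = 9.5717
D_5 = 10.5461
TV_5 = 10.9711/(0.091−0.0403) = 216.3917
P₀ = Σ Dₜ/(1+r)ᵗ + TV_5/(1+r)^5 = 173.0608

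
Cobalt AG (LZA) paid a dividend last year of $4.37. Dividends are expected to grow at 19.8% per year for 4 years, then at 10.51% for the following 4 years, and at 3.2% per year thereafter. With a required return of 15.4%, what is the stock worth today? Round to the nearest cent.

Three-stage DDM. Project D₁…D_8; terminal Gordon value at t=8 with g = 0.032; discount at r = 0.154.
D_1 = 5.2353
D_2 = 6.2718
D_3 = 7.5137
D_4 = 9.0014
D_5 = 9.9474
D_6 = 10.9929
D_7 = 12.1482
D_8 = 13.4250
TV_8 = 13.8546/(0.154−0.032) = 113.5625
P₀ = Σ Dₜ/(1+r)ᵗ + TV_8/(1+r)^8 = 73.5585

$73.56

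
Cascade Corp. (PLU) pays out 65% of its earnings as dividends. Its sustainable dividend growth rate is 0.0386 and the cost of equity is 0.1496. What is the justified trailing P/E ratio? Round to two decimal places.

6.08

Justified trailing P/E = b(1+g)/(r−g) = 0.65×(1+0.0386)/(0.1496−0.0386) = 6.0819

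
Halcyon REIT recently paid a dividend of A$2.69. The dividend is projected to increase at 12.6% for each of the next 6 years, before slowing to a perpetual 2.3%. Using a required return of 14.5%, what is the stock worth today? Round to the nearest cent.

Two-stage DDM. Project D₁…D_6 at 0.126, terminal growth 0.023, discount at r = 0.145.
D_1 = 3.0289
D_2 = 3.4106
D_3 = 3.8403
D_4 = 4.3242
D_5 = 4.8690
D_6 = 5.4826
Terminal value at t=6: TV = D_7/(r−g) = 5.6086/(0.145−0.023) = 45.9725
P₀ = 3.0289/(1+0.145)^1 + 3.4106/(1+0.145)^2 + 3.8403/(1+0.145)^3 + 4.3242/(1+0.145)^4 + 4.8690/(1+0.145)^5 + 5.4826/(1+0.145)^6 + 45.9725/(1+0.145)^6 = 35.6298

A$35.63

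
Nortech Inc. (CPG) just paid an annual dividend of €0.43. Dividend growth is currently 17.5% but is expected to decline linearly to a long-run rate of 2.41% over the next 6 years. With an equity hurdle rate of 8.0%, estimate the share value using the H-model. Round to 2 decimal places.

H-model: P₀ = D₀[(1+g_L) + H(g_S−g_L)]/(r−g_L), with H = 6/2 = 3.
P₀ = 0.43 × [(1+0.0241) + 3×(0.175−0.0241)] / (0.08−0.0241)
   = 0.43 × 1.4768 / 0.0559 = 11.3600

€11.36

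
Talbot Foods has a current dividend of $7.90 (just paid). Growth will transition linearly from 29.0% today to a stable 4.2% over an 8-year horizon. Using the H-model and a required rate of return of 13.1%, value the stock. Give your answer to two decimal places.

H-model: P₀ = D₀[(1+g_L) + H(g_S−g_L)]/(r−g_L), with H = 8/2 = 4.
P₀ = 7.90 × [(1+0.042) + 4×(0.29−0.042)] / (0.131−0.042)
   = 7.90 × 2.0340 / 0.089 = 180.5461

$180.55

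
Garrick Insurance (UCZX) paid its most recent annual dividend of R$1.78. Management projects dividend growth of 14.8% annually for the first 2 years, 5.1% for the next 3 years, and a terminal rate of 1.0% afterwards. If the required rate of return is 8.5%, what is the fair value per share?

Three-stage DDM. Project D₁…D_5; terminal Gordon value at t=5 with g = 0.01; discount at r = 0.085.
D_1 = 2.0434
D_2 = 2.3459
D_3 = 2.4655
D_4 = 2.5912
D_5 = 2.7234
TV_5 = 2.7506/(0.085−0.01) = 36.6752
P₀ = Σ Dₜ/(1+r)ᵗ + TV_5/(1+r)^5 = 33.8779

R$33.88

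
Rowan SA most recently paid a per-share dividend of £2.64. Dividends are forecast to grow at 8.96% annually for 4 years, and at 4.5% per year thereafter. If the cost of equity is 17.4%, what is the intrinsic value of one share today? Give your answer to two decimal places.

Two-stage DDM. Project D₁…D_4 at 0.0896, terminal growth 0.045, discount at r = 0.174.
D_1 = 2.8765
D_2 = 3.1343
D_3 = 3.4151
D_4 = 3.7211
Terminal value at t=4: TV = D_5/(r−g) = 3.8886/(0.174−0.045) = 30.1439
P₀ = 2.8765/(1+0.174)^1 + 3.1343/(1+0.174)^2 + 3.4151/(1+0.174)^3 + 3.7211/(1+0.174)^4 + 30.1439/(1+0.174)^4 = 24.6618

£24.66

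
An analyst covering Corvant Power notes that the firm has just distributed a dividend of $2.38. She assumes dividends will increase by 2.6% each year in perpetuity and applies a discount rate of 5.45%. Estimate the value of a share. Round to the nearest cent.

Gordon growth model: P₀ = D₁/(r − g). D₁ = 2.38 × (1 + 0.026) = 2.4419.
P₀ = 2.4419 / (0.0545 − 0.026) = 2.4419 / 0.0285 = 85.6800

$85.68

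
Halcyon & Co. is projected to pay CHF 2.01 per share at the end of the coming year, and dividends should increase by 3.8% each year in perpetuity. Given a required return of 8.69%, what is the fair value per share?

CHF 41.10

Gordon growth model: P₀ = D₁/(r − g), with D₁ = 2.01 given directly.
P₀ = 2.0100 / (0.0869 − 0.038) = 2.0100 / 0.0489 = 41.1043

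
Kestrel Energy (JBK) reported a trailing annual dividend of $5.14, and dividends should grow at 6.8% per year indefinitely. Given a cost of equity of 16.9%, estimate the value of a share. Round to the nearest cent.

Gordon growth model: P₀ = D₁/(r − g). D₁ = 5.14 × (1 + 0.068) = 5.4895.
P₀ = 5.4895 / (0.169 − 0.068) = 5.4895 / 0.101 = 54.3517

$54.35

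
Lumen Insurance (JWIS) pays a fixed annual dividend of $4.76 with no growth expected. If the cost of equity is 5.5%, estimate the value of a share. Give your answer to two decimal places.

$86.55

Zero-growth DDM (perpetuity): P₀ = D/r = 4.76 / 0.055 = 86.5455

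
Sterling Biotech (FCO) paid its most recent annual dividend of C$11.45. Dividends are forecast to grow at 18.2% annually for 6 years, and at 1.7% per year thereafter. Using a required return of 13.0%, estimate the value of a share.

C$215.64

Two-stage DDM. Project D₁…D_6 at 0.182, terminal growth 0.017, discount at r = 0.13.
D_1 = 13.5339
D_2 = 15.9971
D_3 = 18.9085
D_4 = 22.3499
D_5 = 26.4176
D_6 = 31.2256
Terminal value at t=6: TV = D_7/(r−g) = 31.7564/(0.13−0.017) = 281.0301
P₀ = 13.5339/(1+0.13)^1 + 15.9971/(1+0.13)^2 + 18.9085/(1+0.13)^3 + 22.3499/(1+0.13)^4 + 26.4176/(1+0.13)^5 + 31.2256/(1+0.13)^6 + 281.0301/(1+0.13)^6 = 215.6377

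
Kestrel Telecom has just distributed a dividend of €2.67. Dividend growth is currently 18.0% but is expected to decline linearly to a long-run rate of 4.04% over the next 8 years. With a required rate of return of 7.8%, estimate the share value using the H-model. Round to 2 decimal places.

€113.53

H-model: P₀ = D₀[(1+g_L) + H(g_S−g_L)]/(r−g_L), with H = 8/2 = 4.
P₀ = 2.67 × [(1+0.0404) + 4×(0.18−0.0404)] / (0.078−0.0404)
   = 2.67 × 1.5988 / 0.0376 = 113.5318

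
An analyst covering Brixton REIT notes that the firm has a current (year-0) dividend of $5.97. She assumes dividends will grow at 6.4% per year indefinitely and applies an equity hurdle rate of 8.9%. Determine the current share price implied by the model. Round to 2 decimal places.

$254.08

Gordon growth model: P₀ = D₁/(r − g). D₁ = 5.97 × (1 + 0.064) = 6.3521.
P₀ = 6.3521 / (0.089 − 0.064) = 6.3521 / 0.025 = 254.0832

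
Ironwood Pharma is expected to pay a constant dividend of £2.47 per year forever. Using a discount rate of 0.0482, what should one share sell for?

Zero-growth DDM (perpetuity): P₀ = D/r = 2.47 / 0.0482 = 51.2448

£51.24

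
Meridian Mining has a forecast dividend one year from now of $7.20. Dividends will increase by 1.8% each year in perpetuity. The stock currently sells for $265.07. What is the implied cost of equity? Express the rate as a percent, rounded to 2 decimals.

4.52%

Rearranging the constant-growth DDM: r = D₁/P₀ + g.
r = 7.2000 / 265.07 + 0.018 = 0.02716 + 0.018 = 0.04516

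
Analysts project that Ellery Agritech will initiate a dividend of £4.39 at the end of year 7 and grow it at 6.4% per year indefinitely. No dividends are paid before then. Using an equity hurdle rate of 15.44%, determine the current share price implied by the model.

Deferred-dividend DDM. At t=6 the remaining stream is a growing perpetuity with first payment D_7 = 4.39.
V_6 = D_7/(r−g) = 4.39/(0.1544−0.064) = 48.5619
P₀ = V_6/(1+r)^6 = 48.5619/(1+0.1544)^6 = 20.5191

£20.52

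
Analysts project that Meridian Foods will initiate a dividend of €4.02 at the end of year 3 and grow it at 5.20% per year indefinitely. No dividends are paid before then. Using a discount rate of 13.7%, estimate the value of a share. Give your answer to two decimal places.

€36.58

Deferred-dividend DDM. At t=2 the remaining stream is a growing perpetuity with first payment D_3 = 4.02.
V_2 = D_3/(r−g) = 4.02/(0.137−0.052) = 47.2941
P₀ = V_2/(1+r)^2 = 47.2941/(1+0.137)^2 = 36.5836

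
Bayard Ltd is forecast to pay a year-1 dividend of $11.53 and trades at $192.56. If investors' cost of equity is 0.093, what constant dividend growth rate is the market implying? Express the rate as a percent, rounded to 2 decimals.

3.31%

From P₀ = D₁/(r − g), the implied growth is g = r − D₁/P₀.
g = 0.093 − 11.53/192.56 = 0.093 − 0.05988 = 0.03312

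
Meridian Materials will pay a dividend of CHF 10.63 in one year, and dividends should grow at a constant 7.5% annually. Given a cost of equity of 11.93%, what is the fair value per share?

Gordon growth model: P₀ = D₁/(r − g), with D₁ = 10.63 given directly.
P₀ = 10.6300 / (0.1193 − 0.075) = 10.6300 / 0.0443 = 239.9549

CHF 239.95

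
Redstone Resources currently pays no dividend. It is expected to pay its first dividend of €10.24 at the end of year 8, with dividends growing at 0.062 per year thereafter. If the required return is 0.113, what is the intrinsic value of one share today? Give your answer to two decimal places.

€94.90

Deferred-dividend DDM. At t=7 the remaining stream is a growing perpetuity with first payment D_8 = 10.24.
V_7 = D_8/(r−g) = 10.24/(0.113−0.062) = 200.7843
P₀ = V_7/(1+r)^7 = 200.7843/(1+0.113)^7 = 94.8994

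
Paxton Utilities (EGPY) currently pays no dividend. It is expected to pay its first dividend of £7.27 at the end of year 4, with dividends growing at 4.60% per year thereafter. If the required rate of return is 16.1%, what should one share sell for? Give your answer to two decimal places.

Deferred-dividend DDM. At t=3 the remaining stream is a growing perpetuity with first payment D_4 = 7.27.
V_3 = D_4/(r−g) = 7.27/(0.161−0.046) = 63.2174
P₀ = V_3/(1+r)^3 = 63.2174/(1+0.161)^3 = 40.3961

£40.40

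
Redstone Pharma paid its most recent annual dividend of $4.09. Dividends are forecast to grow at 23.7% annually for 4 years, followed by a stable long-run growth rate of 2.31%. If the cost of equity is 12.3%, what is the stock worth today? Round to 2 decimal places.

$82.62

Two-stage DDM. Project D₁…D_4 at 0.237, terminal growth 0.0231, discount at r = 0.123.
D_1 = 5.0593
D_2 = 6.2584
D_3 = 7.7416
D_4 = 9.5764
Terminal value at t=4: TV = D_5/(r−g) = 9.7976/(0.123−0.0231) = 98.0742
P₀ = 5.0593/(1+0.123)^1 + 6.2584/(1+0.123)^2 + 7.7416/(1+0.123)^3 + 9.5764/(1+0.123)^4 + 98.0742/(1+0.123)^4 = 82.6198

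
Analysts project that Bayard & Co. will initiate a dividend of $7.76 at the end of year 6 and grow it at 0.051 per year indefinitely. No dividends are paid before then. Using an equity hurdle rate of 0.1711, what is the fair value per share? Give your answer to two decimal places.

$29.33

Deferred-dividend DDM. At t=5 the remaining stream is a growing perpetuity with first payment D_6 = 7.76.
V_5 = D_6/(r−g) = 7.76/(0.1711−0.051) = 64.6128
P₀ = V_5/(1+r)^5 = 64.6128/(1+0.1711)^5 = 29.3325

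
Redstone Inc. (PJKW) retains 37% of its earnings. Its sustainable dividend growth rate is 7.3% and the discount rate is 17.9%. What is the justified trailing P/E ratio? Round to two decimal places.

6.38

Payout ratio b = 1 − 0.37 = 0.63.
Justified trailing P/E = b(1+g)/(r−g) = 0.63×(1+0.073)/(0.179−0.073) = 6.3773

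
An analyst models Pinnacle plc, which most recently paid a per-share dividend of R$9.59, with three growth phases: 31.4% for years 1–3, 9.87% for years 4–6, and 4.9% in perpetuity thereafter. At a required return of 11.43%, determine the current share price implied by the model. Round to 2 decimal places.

R$328.39

Three-stage DDM. Project D₁…D_6; terminal Gordon value at t=6 with g = 0.049; discount at r = 0.1143.
D_1 = 12.6013
D_2 = 16.5581
D_3 = 21.7573
D_4 = 23.9047
D_5 = 26.2641
D_6 = 28.8564
TV_6 = 30.2704/(0.1143−0.049) = 463.5583
P₀ = Σ Dₜ/(1+r)ᵗ + TV_6/(1+r)^6 = 328.3905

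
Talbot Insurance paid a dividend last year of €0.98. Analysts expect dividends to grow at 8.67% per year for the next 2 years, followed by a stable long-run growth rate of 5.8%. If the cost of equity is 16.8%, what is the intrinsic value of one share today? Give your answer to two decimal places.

€9.92

Two-stage DDM. Project D₁…D_2 at 0.0867, terminal growth 0.058, discount at r = 0.168.
D_1 = 1.0650
D_2 = 1.1573
Terminal value at t=2: TV = D_3/(r−g) = 1.2244/(0.168−0.058) = 11.1311
P₀ = 1.0650/(1+0.168)^1 + 1.1573/(1+0.168)^2 + 11.1311/(1+0.168)^2 = 9.9194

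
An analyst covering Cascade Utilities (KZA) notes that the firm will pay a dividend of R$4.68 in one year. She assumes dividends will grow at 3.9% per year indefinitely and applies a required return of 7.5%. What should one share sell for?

R$130.00

Gordon growth model: P₀ = D₁/(r − g), with D₁ = 4.68 given directly.
P₀ = 4.6800 / (0.075 − 0.039) = 4.6800 / 0.036 = 130.0000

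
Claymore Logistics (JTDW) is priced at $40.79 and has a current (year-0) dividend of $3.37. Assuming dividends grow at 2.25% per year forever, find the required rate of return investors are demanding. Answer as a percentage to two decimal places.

Rearranging the constant-growth DDM: r = D₁/P₀ + g.
D₁ = 3.37 × (1 + 0.0225) = 3.4458.
r = 3.4458 / 40.79 + 0.0225 = 0.08448 + 0.0225 = 0.10698

10.70%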